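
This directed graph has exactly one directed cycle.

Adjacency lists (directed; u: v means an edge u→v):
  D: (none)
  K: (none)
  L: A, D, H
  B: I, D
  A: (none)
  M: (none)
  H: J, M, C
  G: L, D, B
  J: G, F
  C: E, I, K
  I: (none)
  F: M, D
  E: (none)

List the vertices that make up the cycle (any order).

G, H, J, L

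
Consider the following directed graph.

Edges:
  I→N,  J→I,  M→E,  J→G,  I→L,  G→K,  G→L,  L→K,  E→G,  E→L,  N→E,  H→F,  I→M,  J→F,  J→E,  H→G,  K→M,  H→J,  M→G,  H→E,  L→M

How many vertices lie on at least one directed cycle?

5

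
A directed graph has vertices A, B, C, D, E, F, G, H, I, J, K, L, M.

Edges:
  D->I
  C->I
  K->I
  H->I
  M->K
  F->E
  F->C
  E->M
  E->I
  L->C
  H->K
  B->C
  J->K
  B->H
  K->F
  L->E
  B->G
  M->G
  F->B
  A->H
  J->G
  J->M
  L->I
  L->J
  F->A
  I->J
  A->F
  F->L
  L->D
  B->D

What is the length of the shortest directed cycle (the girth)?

For each vertex v, BFS finds the shortest path from v back to v.
The shortest such closed walk is A → F → A, length 2.

2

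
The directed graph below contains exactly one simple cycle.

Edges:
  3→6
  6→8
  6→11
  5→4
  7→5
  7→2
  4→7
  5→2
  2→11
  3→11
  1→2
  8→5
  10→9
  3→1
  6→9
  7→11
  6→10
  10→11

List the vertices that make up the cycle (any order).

4, 5, 7

DFS with gray/black marking from 5:
5 gray
  2 gray
    11 gray
    11 black
  2 black
  4 gray
    7 gray
      7→5: 5 is gray → back edge
Back edge closes the cycle 5 → 4 → 7 → 5; its vertices are {4, 5, 7}.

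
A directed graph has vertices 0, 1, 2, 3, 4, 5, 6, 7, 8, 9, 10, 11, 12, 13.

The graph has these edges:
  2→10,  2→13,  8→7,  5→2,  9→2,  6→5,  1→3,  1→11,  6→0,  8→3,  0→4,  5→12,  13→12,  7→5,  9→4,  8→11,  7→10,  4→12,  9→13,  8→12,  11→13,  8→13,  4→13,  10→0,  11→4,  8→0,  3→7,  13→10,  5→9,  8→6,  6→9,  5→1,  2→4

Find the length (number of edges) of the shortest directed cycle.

4

For each vertex v, BFS finds the shortest path from v back to v.
The shortest such closed walk is 7 → 5 → 1 → 3 → 7, length 4.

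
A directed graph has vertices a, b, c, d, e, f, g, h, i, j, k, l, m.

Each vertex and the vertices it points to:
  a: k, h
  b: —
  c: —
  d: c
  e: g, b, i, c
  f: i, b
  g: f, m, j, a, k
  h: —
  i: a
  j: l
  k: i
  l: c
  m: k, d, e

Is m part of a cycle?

Yes

m is on a cycle iff m can reach itself via ≥1 edge.
m → e → g → m — yes.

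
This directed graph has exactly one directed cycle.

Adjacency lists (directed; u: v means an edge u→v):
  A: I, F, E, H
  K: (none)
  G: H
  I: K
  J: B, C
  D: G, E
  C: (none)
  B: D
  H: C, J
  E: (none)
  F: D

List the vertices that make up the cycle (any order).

DFS with gray/black marking from H:
H gray
  C gray
  C black
  J gray
    B gray
      D gray
        G gray
          G→H: H is gray → back edge
Back edge closes the cycle H → J → B → D → G → H; its vertices are {B, D, G, H, J}.

B, D, G, H, J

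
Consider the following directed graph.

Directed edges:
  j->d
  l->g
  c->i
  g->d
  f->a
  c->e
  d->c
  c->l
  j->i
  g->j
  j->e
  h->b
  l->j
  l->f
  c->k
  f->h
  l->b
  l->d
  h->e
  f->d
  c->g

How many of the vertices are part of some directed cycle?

A vertex is on a directed cycle iff it belongs to a strongly connected component of size ≥ 2 (or has a self-loop).
The vertices on cycles are {c, d, f, g, j, l} — 6 in total.

6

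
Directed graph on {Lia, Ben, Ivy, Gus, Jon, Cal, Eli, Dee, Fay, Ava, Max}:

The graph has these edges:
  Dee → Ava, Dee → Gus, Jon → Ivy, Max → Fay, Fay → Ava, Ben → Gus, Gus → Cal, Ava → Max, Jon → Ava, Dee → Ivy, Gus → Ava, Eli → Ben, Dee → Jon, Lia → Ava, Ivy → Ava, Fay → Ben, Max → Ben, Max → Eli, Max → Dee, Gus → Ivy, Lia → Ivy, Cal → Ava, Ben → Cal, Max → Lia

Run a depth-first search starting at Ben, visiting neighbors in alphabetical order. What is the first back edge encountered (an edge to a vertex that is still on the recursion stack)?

Max→Ben

DFS from Ben (visiting neighbors in alphabetical order); mark gray on enter, black on exit:
Ben gray
  Cal gray
    Ava gray
      Max gray
        Max→Ben: Ben is gray → back edge
First back edge: Max → Ben.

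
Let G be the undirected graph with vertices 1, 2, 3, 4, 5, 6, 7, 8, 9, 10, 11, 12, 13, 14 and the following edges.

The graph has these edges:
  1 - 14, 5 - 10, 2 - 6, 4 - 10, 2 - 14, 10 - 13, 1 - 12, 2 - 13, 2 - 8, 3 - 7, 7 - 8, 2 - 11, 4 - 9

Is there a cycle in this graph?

No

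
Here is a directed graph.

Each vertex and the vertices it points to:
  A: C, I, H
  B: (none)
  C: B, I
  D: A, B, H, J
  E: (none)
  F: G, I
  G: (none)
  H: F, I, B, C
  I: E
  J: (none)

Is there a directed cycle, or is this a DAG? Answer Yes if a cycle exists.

DFS with white/gray/black marking, starting from J:
J gray
J black
A gray
  C gray
    B gray
    B black
    I gray
      E gray
      E black
    I black
  C black
  A→I: I black — skip
  H gray
    F gray
      G gray
      G black
      F→I: I black — skip
    F black
    H→I: I black — skip
    H→B: B black — skip
    H→C: C black — skip
  H black
A black
D gray
  D→A: A black — skip
  D→B: B black — skip
  D→H: H black — skip
  D→J: J black — skip
D black
Every edge goes to a white or black vertex — no back edge, so the graph is acyclic.

No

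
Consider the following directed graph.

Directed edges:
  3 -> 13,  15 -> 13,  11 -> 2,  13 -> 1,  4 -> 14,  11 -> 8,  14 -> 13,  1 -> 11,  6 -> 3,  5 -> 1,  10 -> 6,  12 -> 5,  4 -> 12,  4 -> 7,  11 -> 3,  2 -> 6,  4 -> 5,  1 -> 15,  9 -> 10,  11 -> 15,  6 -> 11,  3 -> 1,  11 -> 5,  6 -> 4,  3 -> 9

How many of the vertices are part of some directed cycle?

A vertex is on a directed cycle iff it belongs to a strongly connected component of size ≥ 2 (or has a self-loop).
The vertices on cycles are {1, 2, 3, 4, 5, 6, 9, 10, 11, 12, 13, 14, 15} — 13 in total.

13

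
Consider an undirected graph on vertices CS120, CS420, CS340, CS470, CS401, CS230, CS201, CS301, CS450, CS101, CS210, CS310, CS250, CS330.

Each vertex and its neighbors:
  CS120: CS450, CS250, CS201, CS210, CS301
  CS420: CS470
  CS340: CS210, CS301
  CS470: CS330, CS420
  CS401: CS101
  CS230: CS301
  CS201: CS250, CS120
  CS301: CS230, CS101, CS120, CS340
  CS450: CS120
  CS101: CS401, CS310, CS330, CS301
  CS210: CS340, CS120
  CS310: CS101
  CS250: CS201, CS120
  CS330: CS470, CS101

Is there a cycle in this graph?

DFS, tracking each vertex's parent; an edge to a visited non-parent vertex closes a cycle.
Start from CS250:
visit CS250 (parent –)
  visit CS201 (parent CS250)
    CS201–CS250: parent, skip
    visit CS120 (parent CS201)
      visit CS450 (parent CS120)
        CS450–CS120: parent, skip
      CS120–CS250: CS250 visited and ≠ parent → cycle
Cycle: CS250 – CS201 – CS120 – CS250.

Yes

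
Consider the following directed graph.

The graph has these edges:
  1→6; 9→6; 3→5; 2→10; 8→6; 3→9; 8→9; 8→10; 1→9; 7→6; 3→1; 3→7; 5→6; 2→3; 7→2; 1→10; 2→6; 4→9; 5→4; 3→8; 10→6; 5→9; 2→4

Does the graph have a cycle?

DFS with white/gray/black marking, starting from 5:
5 gray
  4 gray
    9 gray
      6 gray
      6 black
    9 black
  4 black
  5→9: 9 black — skip
  5→6: 6 black — skip
5 black
1 gray
  10 gray
    10→6: 6 black — skip
  10 black
  1→9: 9 black — skip
  1→6: 6 black — skip
1 black
2 gray
  2→6: 6 black — skip
  2→4: 4 black — skip
  2→10: 10 black — skip
  3 gray
    3→9: 9 black — skip
    7 gray
      7→6: 6 black — skip
      7→2: 2 is gray → back edge
Back edge found, so a cycle exists: 2 → 3 → 7 → 2.

Yes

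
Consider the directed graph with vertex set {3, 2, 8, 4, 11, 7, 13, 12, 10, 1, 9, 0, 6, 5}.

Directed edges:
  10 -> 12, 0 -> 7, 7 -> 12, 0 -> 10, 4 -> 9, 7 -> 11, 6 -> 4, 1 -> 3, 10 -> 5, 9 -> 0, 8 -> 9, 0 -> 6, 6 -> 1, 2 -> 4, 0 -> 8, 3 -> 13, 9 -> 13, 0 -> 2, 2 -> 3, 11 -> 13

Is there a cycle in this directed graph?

DFS with white/gray/black marking, starting from 8:
8 gray
  9 gray
    13 gray
    13 black
    0 gray
      2 gray
        3 gray
          3→13: 13 black — skip
        3 black
        4 gray
          4→9: 9 is gray → back edge
Back edge found, so a cycle exists: 9 → 0 → 2 → 4 → 9.

Yes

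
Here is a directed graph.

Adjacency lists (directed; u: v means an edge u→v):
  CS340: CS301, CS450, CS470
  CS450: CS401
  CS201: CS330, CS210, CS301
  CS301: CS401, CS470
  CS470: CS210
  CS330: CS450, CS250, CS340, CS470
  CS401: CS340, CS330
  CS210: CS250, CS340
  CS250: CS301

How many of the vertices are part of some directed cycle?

8

A vertex is on a directed cycle iff it belongs to a strongly connected component of size ≥ 2 (or has a self-loop).
The vertices on cycles are {CS210, CS250, CS301, CS330, CS340, CS401, CS450, CS470} — 8 in total.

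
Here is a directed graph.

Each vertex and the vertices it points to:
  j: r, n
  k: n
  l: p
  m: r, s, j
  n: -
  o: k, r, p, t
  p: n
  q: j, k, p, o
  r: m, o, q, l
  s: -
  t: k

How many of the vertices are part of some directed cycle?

A vertex is on a directed cycle iff it belongs to a strongly connected component of size ≥ 2 (or has a self-loop).
The vertices on cycles are {j, m, o, q, r} — 5 in total.

5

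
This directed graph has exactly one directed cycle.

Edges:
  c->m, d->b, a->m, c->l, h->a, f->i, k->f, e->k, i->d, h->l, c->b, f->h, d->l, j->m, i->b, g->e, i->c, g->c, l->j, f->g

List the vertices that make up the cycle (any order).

DFS with gray/black marking from f:
f gray
  h gray
    a gray
      m gray
      m black
    a black
    l gray
      j gray
        j→m: m black — skip
      j black
    l black
  h black
  i gray
    c gray
      c→m: m black — skip
      b gray
      b black
      c→l: l black — skip
    c black
    i→b: b black — skip
    d gray
      d→b: b black — skip
      d→l: l black — skip
    d black
  i black
  g gray
    e gray
      k gray
        k→f: f is gray → back edge
Back edge closes the cycle f → g → e → k → f; its vertices are {e, f, g, k}.

e, f, g, k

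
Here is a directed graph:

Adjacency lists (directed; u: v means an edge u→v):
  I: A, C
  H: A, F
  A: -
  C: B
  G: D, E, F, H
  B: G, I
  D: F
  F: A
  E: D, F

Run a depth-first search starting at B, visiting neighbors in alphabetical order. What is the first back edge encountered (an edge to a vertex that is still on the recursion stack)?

DFS from B (visiting neighbors in alphabetical order); mark gray on enter, black on exit:
B gray
  G gray
    D gray
      F gray
        A gray
        A black
      F black
    D black
    E gray
      E→D: D black — skip
      E→F: F black — skip
    E black
    G→F: F black — skip
    H gray
      H→A: A black — skip
      H→F: F black — skip
    H black
  G black
  I gray
    I→A: A black — skip
    C gray
      C→B: B is gray → back edge
First back edge: C → B.

C->B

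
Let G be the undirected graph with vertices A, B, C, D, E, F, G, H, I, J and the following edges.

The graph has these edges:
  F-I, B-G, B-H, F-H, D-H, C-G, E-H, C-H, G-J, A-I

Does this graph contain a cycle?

DFS, tracking each vertex's parent; an edge to a visited non-parent vertex closes a cycle.
Start from E:
visit E (parent –)
  visit H (parent E)
    H–E: parent, skip
    visit F (parent H)
      visit I (parent F)
        visit A (parent I)
          A–I: parent, skip
        I–F: parent, skip
      F–H: parent, skip
    visit C (parent H)
      C–H: parent, skip
      visit G (parent C)
        visit J (parent G)
          J–G: parent, skip
        visit B (parent G)
          B–H: H visited and ≠ parent → cycle
Cycle: H – C – G – B – H.

Yes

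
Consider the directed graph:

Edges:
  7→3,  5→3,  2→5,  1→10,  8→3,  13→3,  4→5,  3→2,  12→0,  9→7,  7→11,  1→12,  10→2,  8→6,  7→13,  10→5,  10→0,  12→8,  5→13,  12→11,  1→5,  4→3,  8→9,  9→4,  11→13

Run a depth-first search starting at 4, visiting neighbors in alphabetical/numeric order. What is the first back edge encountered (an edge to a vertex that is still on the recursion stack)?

5→3

DFS from 4 (visiting neighbors in alphabetical/numeric order); mark gray on enter, black on exit:
4 gray
  3 gray
    2 gray
      5 gray
        5→3: 3 is gray → back edge
First back edge: 5 → 3.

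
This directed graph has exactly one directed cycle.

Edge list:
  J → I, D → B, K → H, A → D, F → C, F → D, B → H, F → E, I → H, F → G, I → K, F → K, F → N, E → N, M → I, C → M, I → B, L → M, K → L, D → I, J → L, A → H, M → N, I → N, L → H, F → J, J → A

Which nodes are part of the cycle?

I, K, L, M

DFS with gray/black marking from M:
M gray
  I gray
    H gray
    H black
    N gray
    N black
    K gray
      K→H: H black — skip
      L gray
        L→H: H black — skip
        L→M: M is gray → back edge
Back edge closes the cycle M → I → K → L → M; its vertices are {I, K, L, M}.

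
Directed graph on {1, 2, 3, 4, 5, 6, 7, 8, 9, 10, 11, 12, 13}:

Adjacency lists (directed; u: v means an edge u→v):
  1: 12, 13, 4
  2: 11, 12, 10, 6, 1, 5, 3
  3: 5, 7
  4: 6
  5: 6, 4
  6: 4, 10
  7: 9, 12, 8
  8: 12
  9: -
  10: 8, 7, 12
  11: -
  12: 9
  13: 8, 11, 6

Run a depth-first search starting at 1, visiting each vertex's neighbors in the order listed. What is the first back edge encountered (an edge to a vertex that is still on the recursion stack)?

4→6

DFS from 1 (visiting each vertex's neighbors in the order listed); mark gray on enter, black on exit:
1 gray
  12 gray
    9 gray
    9 black
  12 black
  13 gray
    8 gray
      8→12: 12 black — skip
    8 black
    11 gray
    11 black
    6 gray
      4 gray
        4→6: 6 is gray → back edge
First back edge: 4 → 6.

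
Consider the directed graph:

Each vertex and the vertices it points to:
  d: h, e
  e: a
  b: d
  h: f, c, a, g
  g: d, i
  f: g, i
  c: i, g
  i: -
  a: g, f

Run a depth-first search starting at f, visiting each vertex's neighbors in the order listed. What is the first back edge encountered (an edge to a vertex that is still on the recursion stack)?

DFS from f (visiting each vertex's neighbors in the order listed); mark gray on enter, black on exit:
f gray
  g gray
    d gray
      h gray
        h→f: f is gray → back edge
First back edge: h → f.

h→f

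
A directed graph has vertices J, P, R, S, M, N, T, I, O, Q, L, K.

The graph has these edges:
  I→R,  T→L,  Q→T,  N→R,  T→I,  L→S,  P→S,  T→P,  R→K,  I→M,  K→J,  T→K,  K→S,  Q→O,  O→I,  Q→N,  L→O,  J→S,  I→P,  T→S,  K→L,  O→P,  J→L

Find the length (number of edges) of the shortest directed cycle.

5

For each vertex v, BFS finds the shortest path from v back to v.
The shortest such closed walk is I → R → K → L → O → I, length 5.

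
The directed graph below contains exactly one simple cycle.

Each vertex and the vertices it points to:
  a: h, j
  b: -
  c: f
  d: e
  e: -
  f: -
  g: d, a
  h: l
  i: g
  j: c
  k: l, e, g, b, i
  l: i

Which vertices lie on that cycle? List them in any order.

a, g, h, i, l

DFS with gray/black marking from i:
i gray
  g gray
    d gray
      e gray
      e black
    d black
    a gray
      h gray
        l gray
          l→i: i is gray → back edge
Back edge closes the cycle i → g → a → h → l → i; its vertices are {a, g, h, i, l}.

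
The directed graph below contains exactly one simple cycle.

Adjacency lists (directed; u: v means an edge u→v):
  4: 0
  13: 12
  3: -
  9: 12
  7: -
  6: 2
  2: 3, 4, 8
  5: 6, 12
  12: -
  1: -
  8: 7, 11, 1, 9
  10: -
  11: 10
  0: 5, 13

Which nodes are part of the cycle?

0, 2, 4, 5, 6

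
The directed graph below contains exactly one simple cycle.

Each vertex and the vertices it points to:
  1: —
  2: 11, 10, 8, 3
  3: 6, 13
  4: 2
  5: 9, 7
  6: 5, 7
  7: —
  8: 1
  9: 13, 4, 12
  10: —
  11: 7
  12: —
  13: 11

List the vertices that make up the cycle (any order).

DFS with gray/black marking from 2:
2 gray
  11 gray
    7 gray
    7 black
  11 black
  10 gray
  10 black
  8 gray
    1 gray
    1 black
  8 black
  3 gray
    6 gray
      5 gray
        9 gray
          13 gray
            13→11: 11 black — skip
          13 black
          4 gray
            4→2: 2 is gray → back edge
Back edge closes the cycle 2 → 3 → 6 → 5 → 9 → 4 → 2; its vertices are {2, 3, 4, 5, 6, 9}.

2, 3, 4, 5, 6, 9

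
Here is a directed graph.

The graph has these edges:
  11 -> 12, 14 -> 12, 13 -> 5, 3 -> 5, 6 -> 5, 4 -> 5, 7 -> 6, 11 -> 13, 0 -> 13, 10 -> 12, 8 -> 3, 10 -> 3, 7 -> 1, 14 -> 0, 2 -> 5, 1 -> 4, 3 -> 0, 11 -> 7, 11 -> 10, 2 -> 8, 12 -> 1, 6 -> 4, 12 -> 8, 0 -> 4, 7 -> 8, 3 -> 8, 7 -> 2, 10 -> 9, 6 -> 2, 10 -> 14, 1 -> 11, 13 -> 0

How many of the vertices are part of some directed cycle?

A vertex is on a directed cycle iff it belongs to a strongly connected component of size ≥ 2 (or has a self-loop).
The vertices on cycles are {0, 1, 3, 7, 8, 10, 11, 12, 13, 14} — 10 in total.

10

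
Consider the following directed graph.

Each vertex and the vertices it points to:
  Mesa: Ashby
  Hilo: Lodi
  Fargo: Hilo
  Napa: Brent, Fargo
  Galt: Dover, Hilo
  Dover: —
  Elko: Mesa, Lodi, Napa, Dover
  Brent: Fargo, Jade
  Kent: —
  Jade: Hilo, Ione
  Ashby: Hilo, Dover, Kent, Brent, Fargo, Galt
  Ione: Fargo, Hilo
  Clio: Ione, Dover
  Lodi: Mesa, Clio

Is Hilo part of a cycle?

Yes

Hilo is on a cycle iff Hilo can reach itself via ≥1 edge.
Hilo → Lodi → Mesa → Ashby → Hilo — yes.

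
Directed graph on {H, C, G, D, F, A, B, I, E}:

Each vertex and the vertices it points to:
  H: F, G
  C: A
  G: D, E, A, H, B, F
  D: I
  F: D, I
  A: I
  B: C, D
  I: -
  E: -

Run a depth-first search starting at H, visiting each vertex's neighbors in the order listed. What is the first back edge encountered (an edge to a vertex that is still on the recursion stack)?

G→H

DFS from H (visiting each vertex's neighbors in the order listed); mark gray on enter, black on exit:
H gray
  F gray
    D gray
      I gray
      I black
    D black
    F→I: I black — skip
  F black
  G gray
    G→D: D black — skip
    E gray
    E black
    A gray
      A→I: I black — skip
    A black
    G→H: H is gray → back edge
First back edge: G → H.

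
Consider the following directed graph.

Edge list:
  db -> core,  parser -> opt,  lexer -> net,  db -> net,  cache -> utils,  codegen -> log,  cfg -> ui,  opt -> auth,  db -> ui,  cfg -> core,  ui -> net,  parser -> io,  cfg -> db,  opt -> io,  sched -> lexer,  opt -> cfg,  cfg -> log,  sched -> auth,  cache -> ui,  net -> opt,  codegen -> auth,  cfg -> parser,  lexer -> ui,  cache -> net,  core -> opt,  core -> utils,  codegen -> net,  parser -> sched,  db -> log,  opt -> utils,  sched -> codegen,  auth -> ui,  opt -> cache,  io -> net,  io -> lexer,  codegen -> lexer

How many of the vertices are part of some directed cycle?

A vertex is on a directed cycle iff it belongs to a strongly connected component of size ≥ 2 (or has a self-loop).
The vertices on cycles are {db, io, ui, cfg, net, opt, auth, core, cache, lexer, sched, parser, codegen} — 13 in total.

13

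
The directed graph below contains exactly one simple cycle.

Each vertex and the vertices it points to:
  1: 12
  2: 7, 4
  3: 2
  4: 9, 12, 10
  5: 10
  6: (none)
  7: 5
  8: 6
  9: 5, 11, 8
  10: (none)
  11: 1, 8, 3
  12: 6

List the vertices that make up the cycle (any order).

2, 3, 4, 9, 11

DFS with gray/black marking from 11:
11 gray
  1 gray
    12 gray
      6 gray
      6 black
    12 black
  1 black
  8 gray
    8→6: 6 black — skip
  8 black
  3 gray
    2 gray
      7 gray
        5 gray
          10 gray
          10 black
        5 black
      7 black
      4 gray
        9 gray
          9→5: 5 black — skip
          9→11: 11 is gray → back edge
Back edge closes the cycle 11 → 3 → 2 → 4 → 9 → 11; its vertices are {2, 3, 4, 9, 11}.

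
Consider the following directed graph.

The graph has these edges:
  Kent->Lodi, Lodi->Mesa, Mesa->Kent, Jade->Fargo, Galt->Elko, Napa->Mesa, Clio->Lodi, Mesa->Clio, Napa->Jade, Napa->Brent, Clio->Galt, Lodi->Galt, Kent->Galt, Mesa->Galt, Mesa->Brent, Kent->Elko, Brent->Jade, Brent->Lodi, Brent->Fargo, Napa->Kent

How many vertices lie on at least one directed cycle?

5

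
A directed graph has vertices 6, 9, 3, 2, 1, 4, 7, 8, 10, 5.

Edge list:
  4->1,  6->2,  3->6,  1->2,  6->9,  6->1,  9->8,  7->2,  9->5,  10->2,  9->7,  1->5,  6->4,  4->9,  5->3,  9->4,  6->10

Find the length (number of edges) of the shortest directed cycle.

For each vertex v, BFS finds the shortest path from v back to v.
The shortest such closed walk is 9 → 4 → 9, length 2.

2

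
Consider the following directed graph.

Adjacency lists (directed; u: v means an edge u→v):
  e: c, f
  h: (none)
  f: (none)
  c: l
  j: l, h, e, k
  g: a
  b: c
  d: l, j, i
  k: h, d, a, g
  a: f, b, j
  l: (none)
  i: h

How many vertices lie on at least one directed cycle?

5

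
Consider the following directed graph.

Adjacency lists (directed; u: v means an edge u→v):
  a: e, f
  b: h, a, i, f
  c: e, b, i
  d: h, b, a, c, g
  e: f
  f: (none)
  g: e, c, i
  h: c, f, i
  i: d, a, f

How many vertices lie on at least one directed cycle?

A vertex is on a directed cycle iff it belongs to a strongly connected component of size ≥ 2 (or has a self-loop).
The vertices on cycles are {b, c, d, g, h, i} — 6 in total.

6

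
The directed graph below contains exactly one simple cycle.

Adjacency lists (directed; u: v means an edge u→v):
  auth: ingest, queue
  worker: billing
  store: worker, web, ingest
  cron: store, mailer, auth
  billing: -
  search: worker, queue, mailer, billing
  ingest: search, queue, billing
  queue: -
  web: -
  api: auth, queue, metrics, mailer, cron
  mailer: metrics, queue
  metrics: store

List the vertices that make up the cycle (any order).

DFS with gray/black marking from mailer:
mailer gray
  metrics gray
    store gray
      worker gray
        billing gray
        billing black
      worker black
      web gray
      web black
      ingest gray
        search gray
          search→worker: worker black — skip
          queue gray
          queue black
          search→mailer: mailer is gray → back edge
Back edge closes the cycle mailer → metrics → store → ingest → search → mailer; its vertices are {store, ingest, mailer, search, metrics}.

store, ingest, mailer, search, metrics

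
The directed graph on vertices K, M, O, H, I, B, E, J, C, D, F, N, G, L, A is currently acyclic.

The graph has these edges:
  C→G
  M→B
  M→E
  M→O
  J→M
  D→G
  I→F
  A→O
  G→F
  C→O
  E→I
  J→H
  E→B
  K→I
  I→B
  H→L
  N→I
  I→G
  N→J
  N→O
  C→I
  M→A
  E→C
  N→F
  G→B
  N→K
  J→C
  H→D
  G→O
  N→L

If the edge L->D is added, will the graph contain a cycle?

Adding L→D creates a cycle iff D can already reach L.
Explore from D: no path reaches L. The graph stays acyclic.

No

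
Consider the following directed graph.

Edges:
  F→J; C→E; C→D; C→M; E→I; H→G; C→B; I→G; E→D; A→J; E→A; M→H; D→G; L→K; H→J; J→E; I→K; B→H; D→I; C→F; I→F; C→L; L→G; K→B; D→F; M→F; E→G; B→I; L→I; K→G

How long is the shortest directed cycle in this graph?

3

For each vertex v, BFS finds the shortest path from v back to v.
The shortest such closed walk is E → A → J → E, length 3.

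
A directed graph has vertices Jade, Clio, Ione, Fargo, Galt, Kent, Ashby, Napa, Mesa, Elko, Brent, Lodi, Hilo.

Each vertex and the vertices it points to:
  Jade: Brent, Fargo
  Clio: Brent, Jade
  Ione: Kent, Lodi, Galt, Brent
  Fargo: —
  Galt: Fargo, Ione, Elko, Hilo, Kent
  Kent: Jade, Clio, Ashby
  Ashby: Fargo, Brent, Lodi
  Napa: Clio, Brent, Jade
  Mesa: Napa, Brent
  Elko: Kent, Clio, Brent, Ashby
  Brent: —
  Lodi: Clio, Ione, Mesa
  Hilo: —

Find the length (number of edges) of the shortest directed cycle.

For each vertex v, BFS finds the shortest path from v back to v.
The shortest such closed walk is Lodi → Ione → Lodi, length 2.

2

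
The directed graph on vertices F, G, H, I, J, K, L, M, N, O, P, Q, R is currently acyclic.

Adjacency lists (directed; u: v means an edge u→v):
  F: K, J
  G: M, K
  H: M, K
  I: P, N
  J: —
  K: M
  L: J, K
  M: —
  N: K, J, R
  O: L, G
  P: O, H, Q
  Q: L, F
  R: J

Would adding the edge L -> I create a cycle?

Adding L→I creates a cycle iff I can already reach L.
Path from I: I → P → O → L.
So I → … → L → I is a cycle.

Yes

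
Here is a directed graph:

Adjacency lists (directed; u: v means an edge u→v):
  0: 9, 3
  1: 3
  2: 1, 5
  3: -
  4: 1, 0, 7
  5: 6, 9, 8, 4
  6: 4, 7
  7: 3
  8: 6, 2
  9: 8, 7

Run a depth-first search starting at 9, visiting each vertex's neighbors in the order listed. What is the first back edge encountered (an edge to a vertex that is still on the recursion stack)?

DFS from 9 (visiting each vertex's neighbors in the order listed); mark gray on enter, black on exit:
9 gray
  8 gray
    6 gray
      4 gray
        1 gray
          3 gray
          3 black
        1 black
        0 gray
          0→9: 9 is gray → back edge
First back edge: 0 → 9.

0->9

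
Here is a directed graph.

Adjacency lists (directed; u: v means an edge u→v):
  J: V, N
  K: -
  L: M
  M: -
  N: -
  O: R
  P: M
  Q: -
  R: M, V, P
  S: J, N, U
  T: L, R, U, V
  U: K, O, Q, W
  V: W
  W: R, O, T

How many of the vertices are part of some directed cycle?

6

A vertex is on a directed cycle iff it belongs to a strongly connected component of size ≥ 2 (or has a self-loop).
The vertices on cycles are {O, R, T, U, V, W} — 6 in total.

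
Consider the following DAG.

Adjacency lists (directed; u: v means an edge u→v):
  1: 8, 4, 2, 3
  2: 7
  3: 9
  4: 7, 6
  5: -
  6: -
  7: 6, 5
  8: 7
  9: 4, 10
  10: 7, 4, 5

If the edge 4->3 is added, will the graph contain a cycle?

Adding 4→3 creates a cycle iff 3 can already reach 4.
Path from 3: 3 → 9 → 4.
So 3 → … → 4 → 3 is a cycle.

Yes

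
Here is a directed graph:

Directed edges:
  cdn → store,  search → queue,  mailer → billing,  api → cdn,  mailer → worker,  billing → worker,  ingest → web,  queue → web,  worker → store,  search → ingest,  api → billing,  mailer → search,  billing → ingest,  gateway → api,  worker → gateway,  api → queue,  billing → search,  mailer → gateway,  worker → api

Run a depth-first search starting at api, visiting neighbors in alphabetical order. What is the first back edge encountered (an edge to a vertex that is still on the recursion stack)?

DFS from api (visiting neighbors in alphabetical order); mark gray on enter, black on exit:
api gray
  billing gray
    ingest gray
      web gray
      web black
    ingest black
    search gray
      search→ingest: ingest black — skip
      queue gray
        queue→web: web black — skip
      queue black
    search black
    worker gray
      worker→api: api is gray → back edge
First back edge: worker → api.

worker->api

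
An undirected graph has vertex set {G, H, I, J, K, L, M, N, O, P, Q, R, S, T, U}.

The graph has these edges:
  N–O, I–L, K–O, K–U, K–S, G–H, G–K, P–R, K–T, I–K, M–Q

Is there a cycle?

No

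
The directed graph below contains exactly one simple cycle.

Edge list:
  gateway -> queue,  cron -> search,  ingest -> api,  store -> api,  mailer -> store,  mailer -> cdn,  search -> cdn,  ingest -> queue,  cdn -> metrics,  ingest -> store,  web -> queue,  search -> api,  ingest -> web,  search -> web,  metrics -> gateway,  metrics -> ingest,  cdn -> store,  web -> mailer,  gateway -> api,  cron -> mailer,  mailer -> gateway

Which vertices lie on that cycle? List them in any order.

DFS with gray/black marking from mailer:
mailer gray
  gateway gray
    queue gray
    queue black
    api gray
    api black
  gateway black
  store gray
    store→api: api black — skip
  store black
  cdn gray
    metrics gray
      metrics→gateway: gateway black — skip
      ingest gray
        ingest→store: store black — skip
        ingest→api: api black — skip
        web gray
          web→queue: queue black — skip
          web→mailer: mailer is gray → back edge
Back edge closes the cycle mailer → cdn → metrics → ingest → web → mailer; its vertices are {cdn, web, ingest, mailer, metrics}.

cdn, web, ingest, mailer, metrics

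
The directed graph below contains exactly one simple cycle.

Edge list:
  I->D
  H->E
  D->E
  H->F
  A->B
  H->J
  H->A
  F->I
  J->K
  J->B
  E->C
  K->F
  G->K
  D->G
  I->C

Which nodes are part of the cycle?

D, F, G, I, K

DFS with gray/black marking from F:
F gray
  I gray
    D gray
      G gray
        K gray
          K→F: F is gray → back edge
Back edge closes the cycle F → I → D → G → K → F; its vertices are {D, F, G, I, K}.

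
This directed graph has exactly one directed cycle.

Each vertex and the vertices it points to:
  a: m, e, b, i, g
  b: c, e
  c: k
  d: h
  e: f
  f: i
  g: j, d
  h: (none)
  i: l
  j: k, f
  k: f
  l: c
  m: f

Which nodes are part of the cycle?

DFS with gray/black marking from i:
i gray
  l gray
    c gray
      k gray
        f gray
          f→i: i is gray → back edge
Back edge closes the cycle i → l → c → k → f → i; its vertices are {c, f, i, k, l}.

c, f, i, k, l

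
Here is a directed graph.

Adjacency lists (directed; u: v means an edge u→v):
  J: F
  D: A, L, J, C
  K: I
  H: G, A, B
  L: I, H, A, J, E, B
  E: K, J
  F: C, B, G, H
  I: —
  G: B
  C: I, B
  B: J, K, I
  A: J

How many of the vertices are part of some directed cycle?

A vertex is on a directed cycle iff it belongs to a strongly connected component of size ≥ 2 (or has a self-loop).
The vertices on cycles are {A, B, C, F, G, H, J} — 7 in total.

7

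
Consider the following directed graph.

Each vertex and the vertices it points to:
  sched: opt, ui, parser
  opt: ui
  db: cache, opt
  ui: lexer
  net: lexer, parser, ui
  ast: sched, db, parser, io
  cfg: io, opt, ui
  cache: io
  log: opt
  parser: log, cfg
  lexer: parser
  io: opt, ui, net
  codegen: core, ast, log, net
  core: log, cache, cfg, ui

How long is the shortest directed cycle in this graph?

4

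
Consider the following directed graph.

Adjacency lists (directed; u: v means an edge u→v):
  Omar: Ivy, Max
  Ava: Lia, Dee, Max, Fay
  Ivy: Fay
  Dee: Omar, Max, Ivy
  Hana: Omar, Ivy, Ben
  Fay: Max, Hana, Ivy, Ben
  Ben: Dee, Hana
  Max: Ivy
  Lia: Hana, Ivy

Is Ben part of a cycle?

Ben is on a cycle iff Ben can reach itself via ≥1 edge.
Ben → Hana → Ben — yes.

Yes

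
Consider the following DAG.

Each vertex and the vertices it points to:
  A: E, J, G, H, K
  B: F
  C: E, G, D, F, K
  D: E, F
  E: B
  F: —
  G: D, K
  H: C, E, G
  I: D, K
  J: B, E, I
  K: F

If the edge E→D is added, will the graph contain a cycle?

Adding E→D creates a cycle iff D can already reach E.
Path from D: D → E.
So D → … → E → D is a cycle.

Yes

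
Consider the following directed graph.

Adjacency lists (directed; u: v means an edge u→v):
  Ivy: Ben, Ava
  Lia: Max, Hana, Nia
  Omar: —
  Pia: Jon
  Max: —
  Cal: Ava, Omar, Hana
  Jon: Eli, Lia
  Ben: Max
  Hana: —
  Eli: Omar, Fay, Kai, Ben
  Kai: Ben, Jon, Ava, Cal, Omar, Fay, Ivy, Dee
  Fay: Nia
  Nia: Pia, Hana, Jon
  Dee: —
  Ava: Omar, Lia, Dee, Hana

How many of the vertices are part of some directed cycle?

10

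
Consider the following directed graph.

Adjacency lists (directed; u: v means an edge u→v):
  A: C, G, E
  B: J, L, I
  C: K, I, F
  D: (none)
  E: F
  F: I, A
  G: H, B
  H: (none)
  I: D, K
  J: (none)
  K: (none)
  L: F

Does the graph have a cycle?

Yes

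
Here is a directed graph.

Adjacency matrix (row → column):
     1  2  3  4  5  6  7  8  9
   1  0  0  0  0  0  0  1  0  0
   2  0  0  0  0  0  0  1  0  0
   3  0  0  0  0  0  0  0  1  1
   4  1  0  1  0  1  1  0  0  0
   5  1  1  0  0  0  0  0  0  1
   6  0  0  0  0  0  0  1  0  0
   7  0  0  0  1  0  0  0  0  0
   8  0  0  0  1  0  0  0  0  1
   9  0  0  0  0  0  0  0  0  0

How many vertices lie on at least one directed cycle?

A vertex is on a directed cycle iff it belongs to a strongly connected component of size ≥ 2 (or has a self-loop).
The vertices on cycles are {1, 2, 3, 4, 5, 6, 7, 8} — 8 in total.

8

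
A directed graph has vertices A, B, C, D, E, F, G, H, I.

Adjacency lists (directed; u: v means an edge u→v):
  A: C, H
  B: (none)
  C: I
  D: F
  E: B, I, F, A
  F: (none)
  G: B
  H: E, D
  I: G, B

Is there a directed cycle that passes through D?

No

D lies on a cycle iff there is a path from D back to itself.
Exploring from D, it never reaches itself; equivalently, its strongly connected component is a singleton.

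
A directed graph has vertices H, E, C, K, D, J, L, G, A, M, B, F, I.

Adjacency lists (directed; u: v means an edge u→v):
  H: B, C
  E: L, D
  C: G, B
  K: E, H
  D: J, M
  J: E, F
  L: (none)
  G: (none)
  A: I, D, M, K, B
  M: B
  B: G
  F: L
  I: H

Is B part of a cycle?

No

B lies on a cycle iff there is a path from B back to itself.
Exploring from B, it never reaches itself; equivalently, its strongly connected component is a singleton.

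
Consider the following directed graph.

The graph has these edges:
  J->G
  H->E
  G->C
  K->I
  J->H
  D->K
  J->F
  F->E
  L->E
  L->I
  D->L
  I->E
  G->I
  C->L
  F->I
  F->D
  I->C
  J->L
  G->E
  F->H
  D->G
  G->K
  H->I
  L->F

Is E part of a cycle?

E lies on a cycle iff there is a path from E back to itself.
Exploring from E, it never reaches itself; equivalently, its strongly connected component is a singleton.

No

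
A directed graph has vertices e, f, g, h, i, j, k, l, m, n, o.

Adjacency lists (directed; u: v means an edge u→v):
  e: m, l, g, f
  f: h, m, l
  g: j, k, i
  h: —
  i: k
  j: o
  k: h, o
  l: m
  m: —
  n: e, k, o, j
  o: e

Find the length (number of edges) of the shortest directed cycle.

4

For each vertex v, BFS finds the shortest path from v back to v.
The shortest such closed walk is e → g → k → o → e, length 4.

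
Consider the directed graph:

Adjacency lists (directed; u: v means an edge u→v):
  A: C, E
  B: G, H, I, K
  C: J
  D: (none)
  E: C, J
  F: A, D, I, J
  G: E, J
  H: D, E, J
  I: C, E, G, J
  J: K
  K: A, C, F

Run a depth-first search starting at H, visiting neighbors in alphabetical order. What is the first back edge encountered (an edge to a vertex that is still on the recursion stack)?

A->C

DFS from H (visiting neighbors in alphabetical order); mark gray on enter, black on exit:
H gray
  D gray
  D black
  E gray
    C gray
      J gray
        K gray
          A gray
            A→C: C is gray → back edge
First back edge: A → C.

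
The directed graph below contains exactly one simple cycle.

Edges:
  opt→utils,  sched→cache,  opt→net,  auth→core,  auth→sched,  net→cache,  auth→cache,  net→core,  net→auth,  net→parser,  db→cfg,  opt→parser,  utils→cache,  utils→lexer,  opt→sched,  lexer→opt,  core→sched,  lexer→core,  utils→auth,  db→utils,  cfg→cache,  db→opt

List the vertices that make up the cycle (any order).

opt, lexer, utils

DFS with gray/black marking from opt:
opt gray
  utils gray
    lexer gray
      core gray
        sched gray
          cache gray
          cache black
        sched black
      core black
      lexer→opt: opt is gray → back edge
Back edge closes the cycle opt → utils → lexer → opt; its vertices are {opt, lexer, utils}.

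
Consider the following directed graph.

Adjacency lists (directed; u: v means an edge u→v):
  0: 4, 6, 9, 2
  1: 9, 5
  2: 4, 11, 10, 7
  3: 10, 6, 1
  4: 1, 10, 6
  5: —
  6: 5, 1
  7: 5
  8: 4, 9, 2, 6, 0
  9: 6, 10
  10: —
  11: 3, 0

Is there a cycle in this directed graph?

Yes

DFS with white/gray/black marking, starting from 11:
11 gray
  3 gray
    10 gray
    10 black
    6 gray
      5 gray
      5 black
      1 gray
        9 gray
          9→6: 6 is gray → back edge
Back edge found, so a cycle exists: 6 → 1 → 9 → 6.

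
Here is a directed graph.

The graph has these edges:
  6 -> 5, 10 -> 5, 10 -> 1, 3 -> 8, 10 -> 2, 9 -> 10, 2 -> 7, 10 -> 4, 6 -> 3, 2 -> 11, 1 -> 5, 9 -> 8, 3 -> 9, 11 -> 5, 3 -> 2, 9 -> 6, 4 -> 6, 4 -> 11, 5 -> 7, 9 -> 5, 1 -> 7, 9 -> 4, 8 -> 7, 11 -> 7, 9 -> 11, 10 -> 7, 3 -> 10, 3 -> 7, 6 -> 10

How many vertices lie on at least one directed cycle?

5

A vertex is on a directed cycle iff it belongs to a strongly connected component of size ≥ 2 (or has a self-loop).
The vertices on cycles are {3, 4, 6, 9, 10} — 5 in total.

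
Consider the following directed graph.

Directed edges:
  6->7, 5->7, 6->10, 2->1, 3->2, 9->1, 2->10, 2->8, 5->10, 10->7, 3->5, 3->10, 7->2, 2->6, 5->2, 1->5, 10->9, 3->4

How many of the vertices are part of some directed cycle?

7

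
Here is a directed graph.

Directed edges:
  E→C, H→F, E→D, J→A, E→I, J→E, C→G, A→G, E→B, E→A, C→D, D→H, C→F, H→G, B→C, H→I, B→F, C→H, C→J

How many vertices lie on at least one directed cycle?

4

A vertex is on a directed cycle iff it belongs to a strongly connected component of size ≥ 2 (or has a self-loop).
The vertices on cycles are {B, C, E, J} — 4 in total.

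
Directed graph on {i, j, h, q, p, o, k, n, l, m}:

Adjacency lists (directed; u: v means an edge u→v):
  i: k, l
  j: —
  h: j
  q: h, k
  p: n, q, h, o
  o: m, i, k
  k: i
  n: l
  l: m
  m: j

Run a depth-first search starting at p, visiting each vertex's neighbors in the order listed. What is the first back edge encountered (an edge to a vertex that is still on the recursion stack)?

DFS from p (visiting each vertex's neighbors in the order listed); mark gray on enter, black on exit:
p gray
  n gray
    l gray
      m gray
        j gray
        j black
      m black
    l black
  n black
  q gray
    h gray
      h→j: j black — skip
    h black
    k gray
      i gray
        i→k: k is gray → back edge
First back edge: i → k.

i->k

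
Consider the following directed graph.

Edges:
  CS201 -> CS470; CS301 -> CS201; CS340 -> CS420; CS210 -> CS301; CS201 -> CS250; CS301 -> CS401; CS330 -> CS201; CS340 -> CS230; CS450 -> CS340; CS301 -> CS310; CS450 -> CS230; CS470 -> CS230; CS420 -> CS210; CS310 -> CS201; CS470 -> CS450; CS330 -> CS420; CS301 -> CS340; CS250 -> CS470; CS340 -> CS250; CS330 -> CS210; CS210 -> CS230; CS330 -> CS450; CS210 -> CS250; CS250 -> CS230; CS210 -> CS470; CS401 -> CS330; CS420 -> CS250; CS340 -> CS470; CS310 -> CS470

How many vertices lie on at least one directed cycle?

A vertex is on a directed cycle iff it belongs to a strongly connected component of size ≥ 2 (or has a self-loop).
The vertices on cycles are {CS201, CS210, CS250, CS301, CS310, CS330, CS340, CS401, CS420, CS450, CS470} — 11 in total.

11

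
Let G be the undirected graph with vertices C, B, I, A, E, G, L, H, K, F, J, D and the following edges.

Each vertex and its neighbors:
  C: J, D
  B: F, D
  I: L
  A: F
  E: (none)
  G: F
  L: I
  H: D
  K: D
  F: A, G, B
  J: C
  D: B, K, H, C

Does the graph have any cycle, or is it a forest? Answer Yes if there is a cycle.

No

DFS, tracking each vertex's parent; an edge to a visited non-parent vertex closes a cycle.
Start from K:
visit K (parent –)
  visit D (parent K)
    visit B (parent D)
      visit F (parent B)
        visit A (parent F)
          A–F: parent, skip
        visit G (parent F)
          G–F: parent, skip
        F–B: parent, skip
      B–D: parent, skip
    D–K: parent, skip
    visit H (parent D)
      H–D: parent, skip
    visit C (parent D)
      visit J (parent C)
        J–C: parent, skip
      C–D: parent, skip
visit I (parent –)
  visit L (parent I)
    L–I: parent, skip
visit E (parent –)
No non-parent visited neighbor found — the graph is a forest.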